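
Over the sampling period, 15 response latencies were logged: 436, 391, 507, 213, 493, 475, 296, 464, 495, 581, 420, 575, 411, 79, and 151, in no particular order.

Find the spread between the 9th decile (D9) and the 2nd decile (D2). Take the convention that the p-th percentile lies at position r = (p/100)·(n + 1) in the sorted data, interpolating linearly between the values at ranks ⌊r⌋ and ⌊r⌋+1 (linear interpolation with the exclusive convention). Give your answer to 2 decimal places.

347.80

Sorted: 79, 151, 213, 296, 391, 411, 420, 436, 464, 475, 493, 495, 507, 575, 581.
n = 15.
P20: r = 3.2; ranks 3–4 are 213, 296; interpolating gives 229.6.
P90: r = 14.4; ranks 14–15 are 575, 581; interpolating gives 577.4.
Difference: 577.4 − 229.6 = 347.8.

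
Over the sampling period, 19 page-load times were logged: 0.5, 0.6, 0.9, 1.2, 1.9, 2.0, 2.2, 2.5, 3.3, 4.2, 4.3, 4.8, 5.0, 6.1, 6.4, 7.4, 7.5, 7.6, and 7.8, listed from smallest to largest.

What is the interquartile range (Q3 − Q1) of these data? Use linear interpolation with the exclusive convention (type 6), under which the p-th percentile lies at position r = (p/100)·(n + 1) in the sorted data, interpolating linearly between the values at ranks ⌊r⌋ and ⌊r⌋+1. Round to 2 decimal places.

4.50

n = 19.
P25: r = 5 (integer) → 1.9.
P75: r = 15 (integer) → 6.4.
Difference: 6.4 − 1.9 = 4.5.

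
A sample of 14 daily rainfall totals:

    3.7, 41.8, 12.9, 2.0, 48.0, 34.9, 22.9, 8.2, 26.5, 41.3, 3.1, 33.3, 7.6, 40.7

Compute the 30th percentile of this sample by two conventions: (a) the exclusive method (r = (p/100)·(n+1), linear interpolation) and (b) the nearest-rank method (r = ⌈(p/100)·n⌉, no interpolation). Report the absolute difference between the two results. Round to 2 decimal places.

Sorted: 2.0, 3.1, 3.7, 7.6, 8.2, 12.9, 22.9, 26.5, 33.3, 34.9, 40.7, 41.3, 41.8, 48.0.
n = 14.
(a) r = 4.5; between ranks 4 (7.6) and 5 (8.2): 7.9.
(b) the nearest-rank method: rank 5 → 8.2.
|7.9 − 8.2| = 0.3.

0.30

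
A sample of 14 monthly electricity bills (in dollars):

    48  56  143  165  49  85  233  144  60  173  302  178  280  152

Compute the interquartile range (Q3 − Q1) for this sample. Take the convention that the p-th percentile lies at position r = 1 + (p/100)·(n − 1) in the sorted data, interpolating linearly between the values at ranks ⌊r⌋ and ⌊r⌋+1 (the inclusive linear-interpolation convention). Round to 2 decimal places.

Sorted: 48, 49, 56, 60, 85, 143, 144, 152, 165, 173, 178, 233, 280, 302.
n = 14.
P25: r = 4.25; ranks 4–5 are 60, 85; interpolating gives 66.25.
P75: r = 10.75; ranks 10–11 are 173, 178; interpolating gives 176.75.
Difference: 176.75 − 66.25 = 110.5.

110.50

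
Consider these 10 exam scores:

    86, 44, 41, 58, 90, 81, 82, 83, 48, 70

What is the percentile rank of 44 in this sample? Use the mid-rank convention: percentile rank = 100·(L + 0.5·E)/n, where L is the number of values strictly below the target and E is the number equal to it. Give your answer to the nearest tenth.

Sorted: 41, 44, 48, 58, 70, 81, 82, 83, 86, 90.
Count below 44: L = 1; count equal: E = 1; n = 10.
Percentile rank = 100·(1 + 0.5·1)/10 = 100·1.5/10 = 15.

15.0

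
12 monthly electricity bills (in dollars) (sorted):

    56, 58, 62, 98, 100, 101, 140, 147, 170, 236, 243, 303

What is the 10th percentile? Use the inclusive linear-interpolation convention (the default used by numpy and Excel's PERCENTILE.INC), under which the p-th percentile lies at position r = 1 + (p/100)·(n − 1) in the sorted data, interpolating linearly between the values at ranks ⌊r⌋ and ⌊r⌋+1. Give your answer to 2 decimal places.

n = 12.
r = 1 + (10/100)·(12 − 1) = 1 + 1.1 = 2.1.
Rank 2 is 58 and rank 3 is 62.
Interpolate: 58 + 0.1·(62 − 58) = 58 + 0.1·4 = 58.4.

58.40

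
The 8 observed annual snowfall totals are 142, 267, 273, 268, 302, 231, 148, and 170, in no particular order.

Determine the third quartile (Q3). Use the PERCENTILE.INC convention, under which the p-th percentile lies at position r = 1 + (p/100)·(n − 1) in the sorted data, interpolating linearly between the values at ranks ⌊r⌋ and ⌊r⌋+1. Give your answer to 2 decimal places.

269.25

Sorted: 142, 148, 170, 231, 267, 268, 273, 302.
n = 8.
r = 1 + (75/100)·(8 − 1) = 1 + 5.25 = 6.25.
Rank 6 is 268 and rank 7 is 273.
Interpolate: 268 + 0.25·(273 − 268) = 268 + 0.25·5 = 269.25.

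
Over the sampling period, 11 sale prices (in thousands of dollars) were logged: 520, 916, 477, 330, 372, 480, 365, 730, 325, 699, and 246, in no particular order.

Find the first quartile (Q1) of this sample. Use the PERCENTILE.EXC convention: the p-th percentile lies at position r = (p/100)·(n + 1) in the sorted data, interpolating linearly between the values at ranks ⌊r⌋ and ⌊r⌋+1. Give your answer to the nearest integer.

Sorted: 246, 325, 330, 365, 372, 477, 480, 520, 699, 730, 916.
n = 11.
r = (25/100)·(11 + 1) = 3.
r is an integer, so P25 is the value at rank 3: 330.

330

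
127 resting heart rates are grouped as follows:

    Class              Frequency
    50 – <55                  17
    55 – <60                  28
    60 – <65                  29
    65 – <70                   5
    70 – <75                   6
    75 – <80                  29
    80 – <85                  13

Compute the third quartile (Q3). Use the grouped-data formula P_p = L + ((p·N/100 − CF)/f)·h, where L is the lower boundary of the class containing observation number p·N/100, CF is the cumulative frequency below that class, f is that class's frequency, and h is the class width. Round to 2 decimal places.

N = 127; target position k = 75/100 · 127 = 95.25.
Cumulative frequencies: 17, 45, 74, 79, 85, 114, 127.
Observation 95.25 falls in the class 75 – <80.
L = 75, CF = 85, f = 29, h = 5.
P75 = 75 + ((95.25 − 85)/29)·5 = 75 + 1.76724 = 76.7672.

76.77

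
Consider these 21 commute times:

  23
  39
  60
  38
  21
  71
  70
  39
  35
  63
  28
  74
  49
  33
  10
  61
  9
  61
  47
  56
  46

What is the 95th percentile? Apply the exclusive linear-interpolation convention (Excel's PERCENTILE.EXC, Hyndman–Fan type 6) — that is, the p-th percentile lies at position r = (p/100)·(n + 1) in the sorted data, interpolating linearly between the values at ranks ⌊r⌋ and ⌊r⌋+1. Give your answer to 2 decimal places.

73.70

Sorted: 9, 10, 21, 23, 28, 33, 35, 38, 39, 39, 46, 47, 49, 56, 60, 61, 61, 63, 70, 71, 74.
n = 21.
r = (95/100)·(21 + 1) = 20.9.
Rank 20 is 71 and rank 21 is 74.
Interpolate: 71 + 0.9·(74 − 71) = 71 + 0.9·3 = 73.7.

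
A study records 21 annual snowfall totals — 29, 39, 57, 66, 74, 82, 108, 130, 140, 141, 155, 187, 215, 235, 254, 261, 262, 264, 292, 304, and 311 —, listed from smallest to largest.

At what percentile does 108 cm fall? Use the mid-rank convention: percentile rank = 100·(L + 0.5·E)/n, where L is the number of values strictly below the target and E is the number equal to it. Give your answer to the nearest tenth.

31.0

Count below 108: L = 6; count equal: E = 1; n = 21.
Percentile rank = 100·(6 + 0.5·1)/21 = 100·6.5/21 = 30.95.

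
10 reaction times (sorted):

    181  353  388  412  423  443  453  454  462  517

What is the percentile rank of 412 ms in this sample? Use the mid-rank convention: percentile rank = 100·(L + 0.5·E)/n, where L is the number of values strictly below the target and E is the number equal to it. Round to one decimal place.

Count below 412: L = 3; count equal: E = 1; n = 10.
Percentile rank = 100·(3 + 0.5·1)/10 = 100·3.5/10 = 35.

35.0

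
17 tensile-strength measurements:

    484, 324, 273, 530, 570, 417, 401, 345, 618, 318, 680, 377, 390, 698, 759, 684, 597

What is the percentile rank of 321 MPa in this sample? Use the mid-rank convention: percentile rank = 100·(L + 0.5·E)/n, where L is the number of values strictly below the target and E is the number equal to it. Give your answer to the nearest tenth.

Sorted: 273, 318, 324, 345, 377, 390, 401, 417, 484, 530, 570, 597, 618, 680, 684, 698, 759.
Count below 321: L = 2; count equal: E = 0; n = 17.
Percentile rank = 100·(2 + 0.5·0)/17 = 100·2/17 = 11.76.

11.8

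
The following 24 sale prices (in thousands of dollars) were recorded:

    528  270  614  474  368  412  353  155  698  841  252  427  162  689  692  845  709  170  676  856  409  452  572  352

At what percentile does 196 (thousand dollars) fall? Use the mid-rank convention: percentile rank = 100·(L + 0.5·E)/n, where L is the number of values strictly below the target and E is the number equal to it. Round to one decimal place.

Sorted: 155, 162, 170, 252, 270, 352, 353, 368, 409, 412, 427, 452, 474, 528, 572, 614, 676, 689, 692, 698, 709, 841, 845, 856.
Count below 196: L = 3; count equal: E = 0; n = 24.
Percentile rank = 100·(3 + 0.5·0)/24 = 100·3/24 = 12.5.

12.5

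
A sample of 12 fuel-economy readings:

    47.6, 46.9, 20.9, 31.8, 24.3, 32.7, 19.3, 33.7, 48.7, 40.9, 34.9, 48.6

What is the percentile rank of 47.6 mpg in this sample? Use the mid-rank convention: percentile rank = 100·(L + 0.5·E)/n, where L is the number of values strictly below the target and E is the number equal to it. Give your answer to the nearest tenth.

79.2

Sorted: 19.3, 20.9, 24.3, 31.8, 32.7, 33.7, 34.9, 40.9, 46.9, 47.6, 48.6, 48.7.
Count below 47.6: L = 9; count equal: E = 1; n = 12.
Percentile rank = 100·(9 + 0.5·1)/12 = 100·9.5/12 = 79.17.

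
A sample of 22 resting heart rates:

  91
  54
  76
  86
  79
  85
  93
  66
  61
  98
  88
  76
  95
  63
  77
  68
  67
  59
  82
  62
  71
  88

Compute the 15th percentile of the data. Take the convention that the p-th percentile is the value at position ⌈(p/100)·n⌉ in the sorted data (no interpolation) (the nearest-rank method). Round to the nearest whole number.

Sorted: 54, 59, 61, 62, 63, 66, 67, 68, 71, 76, 76, 77, 79, 82, 85, 86, 88, 88, 91, 93, 95, 98.
n = 22.
Position = ⌈15/100 · 22⌉ = ⌈3.3⌉ = 4.
The value at rank 4 is 62.

62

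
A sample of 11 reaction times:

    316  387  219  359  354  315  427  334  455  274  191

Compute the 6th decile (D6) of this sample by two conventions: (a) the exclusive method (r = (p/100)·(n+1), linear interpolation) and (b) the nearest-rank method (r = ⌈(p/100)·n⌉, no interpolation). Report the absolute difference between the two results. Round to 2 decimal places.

Sorted: 191, 219, 274, 315, 316, 334, 354, 359, 387, 427, 455.
n = 11.
(a) r = 7.2; between ranks 7 (354) and 8 (359): 355.
(b) the nearest-rank method: rank 7 → 354.
|355 − 354| = 1.

1.00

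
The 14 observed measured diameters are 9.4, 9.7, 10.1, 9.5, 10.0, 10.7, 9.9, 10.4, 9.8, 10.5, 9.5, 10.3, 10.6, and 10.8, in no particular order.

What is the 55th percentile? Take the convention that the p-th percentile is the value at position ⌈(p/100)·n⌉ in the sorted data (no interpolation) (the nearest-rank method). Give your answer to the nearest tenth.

10.1

Sorted: 9.4, 9.5, 9.5, 9.7, 9.8, 9.9, 10.0, 10.1, 10.3, 10.4, 10.5, 10.6, 10.7, 10.8.
n = 14.
Position = ⌈55/100 · 14⌉ = ⌈7.7⌉ = 8.
The value at rank 8 is 10.1.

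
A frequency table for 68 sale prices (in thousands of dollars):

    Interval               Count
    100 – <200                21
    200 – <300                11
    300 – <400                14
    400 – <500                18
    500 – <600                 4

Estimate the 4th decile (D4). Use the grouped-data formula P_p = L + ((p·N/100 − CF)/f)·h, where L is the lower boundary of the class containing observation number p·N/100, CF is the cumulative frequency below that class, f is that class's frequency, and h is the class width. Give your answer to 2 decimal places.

256.36

N = 68; target position k = 40/100 · 68 = 27.2.
Cumulative frequencies: 21, 32, 46, 64, 68.
Observation 27.2 falls in the class 200 – <300.
L = 200, CF = 21, f = 11, h = 100.
P40 = 200 + ((27.2 − 21)/11)·100 = 200 + 56.3636 = 256.364.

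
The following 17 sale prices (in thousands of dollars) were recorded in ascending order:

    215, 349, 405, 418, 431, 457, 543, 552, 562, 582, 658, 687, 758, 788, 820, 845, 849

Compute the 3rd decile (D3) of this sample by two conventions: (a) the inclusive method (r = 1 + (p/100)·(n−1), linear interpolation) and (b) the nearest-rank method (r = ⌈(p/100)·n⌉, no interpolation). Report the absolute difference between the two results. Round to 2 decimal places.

n = 17.
(a) r = 5.8; between ranks 5 (431) and 6 (457): 451.8.
(b) the nearest-rank method: rank 6 → 457.
|451.8 − 457| = 5.2.

5.20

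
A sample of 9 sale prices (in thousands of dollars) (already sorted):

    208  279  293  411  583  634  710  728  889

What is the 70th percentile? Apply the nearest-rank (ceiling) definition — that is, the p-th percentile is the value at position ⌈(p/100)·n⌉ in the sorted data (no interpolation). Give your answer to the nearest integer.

n = 9.
Position = ⌈70/100 · 9⌉ = ⌈6.3⌉ = 7.
The value at rank 7 is 710.

710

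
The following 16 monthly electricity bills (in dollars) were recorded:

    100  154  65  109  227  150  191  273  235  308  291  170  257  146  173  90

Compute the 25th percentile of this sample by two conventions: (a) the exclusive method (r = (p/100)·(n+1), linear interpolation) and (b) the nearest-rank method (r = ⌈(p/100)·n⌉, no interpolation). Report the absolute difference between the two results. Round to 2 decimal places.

9.25

Sorted: 65, 90, 100, 109, 146, 150, 154, 170, 173, 191, 227, 235, 257, 273, 291, 308.
n = 16.
(a) r = 4.25; between ranks 4 (109) and 5 (146): 118.25.
(b) the nearest-rank method: rank 4 → 109.
|118.25 − 109| = 9.25.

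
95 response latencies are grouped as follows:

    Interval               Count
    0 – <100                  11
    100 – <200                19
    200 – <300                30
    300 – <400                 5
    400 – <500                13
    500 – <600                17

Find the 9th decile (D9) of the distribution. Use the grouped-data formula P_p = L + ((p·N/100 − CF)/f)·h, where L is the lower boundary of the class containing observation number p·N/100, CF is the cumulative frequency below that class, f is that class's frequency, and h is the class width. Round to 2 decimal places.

544.12

N = 95; target position k = 90/100 · 95 = 85.5.
Cumulative frequencies: 11, 30, 60, 65, 78, 95.
Observation 85.5 falls in the class 500 – <600.
L = 500, CF = 78, f = 17, h = 100.
P90 = 500 + ((85.5 − 78)/17)·100 = 500 + 44.1176 = 544.118.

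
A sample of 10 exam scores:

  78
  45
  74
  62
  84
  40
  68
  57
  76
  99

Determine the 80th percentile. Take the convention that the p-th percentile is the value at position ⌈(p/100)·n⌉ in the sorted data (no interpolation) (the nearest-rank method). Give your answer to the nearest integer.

Sorted: 40, 45, 57, 62, 68, 74, 76, 78, 84, 99.
n = 10.
Position = ⌈80/100 · 10⌉ = ⌈8⌉ = 8.
The value at rank 8 is 78.

78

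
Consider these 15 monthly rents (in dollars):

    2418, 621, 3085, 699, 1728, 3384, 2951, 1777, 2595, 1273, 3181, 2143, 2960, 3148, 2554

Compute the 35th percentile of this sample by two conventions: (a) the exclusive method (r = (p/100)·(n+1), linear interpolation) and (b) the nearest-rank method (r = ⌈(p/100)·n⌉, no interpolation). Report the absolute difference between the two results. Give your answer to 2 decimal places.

146.40

Sorted: 621, 699, 1273, 1728, 1777, 2143, 2418, 2554, 2595, 2951, 2960, 3085, 3148, 3181, 3384.
n = 15.
(a) r = 5.6; between ranks 5 (1777) and 6 (2143): 1996.6.
(b) the nearest-rank method: rank 6 → 2143.
|1996.6 − 2143| = 146.4.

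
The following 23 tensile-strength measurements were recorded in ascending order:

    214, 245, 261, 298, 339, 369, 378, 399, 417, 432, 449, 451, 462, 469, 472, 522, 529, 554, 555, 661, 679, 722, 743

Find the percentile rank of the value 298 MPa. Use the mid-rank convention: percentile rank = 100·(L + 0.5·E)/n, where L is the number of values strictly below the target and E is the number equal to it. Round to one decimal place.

15.2

Count below 298: L = 3; count equal: E = 1; n = 23.
Percentile rank = 100·(3 + 0.5·1)/23 = 100·3.5/23 = 15.22.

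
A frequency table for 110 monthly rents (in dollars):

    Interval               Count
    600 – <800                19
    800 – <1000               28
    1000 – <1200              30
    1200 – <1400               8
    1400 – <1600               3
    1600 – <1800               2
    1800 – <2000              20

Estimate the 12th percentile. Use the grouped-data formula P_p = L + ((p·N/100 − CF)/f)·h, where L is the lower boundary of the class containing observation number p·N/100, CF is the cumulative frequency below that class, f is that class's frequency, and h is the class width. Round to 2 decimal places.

738.95

N = 110; target position k = 12/100 · 110 = 13.2.
Cumulative frequencies: 19, 47, 77, 85, 88, 90, 110.
Observation 13.2 falls in the class 600 – <800.
L = 600, CF = 0, f = 19, h = 200.
P12 = 600 + ((13.2 − 0)/19)·200 = 600 + 138.947 = 738.947.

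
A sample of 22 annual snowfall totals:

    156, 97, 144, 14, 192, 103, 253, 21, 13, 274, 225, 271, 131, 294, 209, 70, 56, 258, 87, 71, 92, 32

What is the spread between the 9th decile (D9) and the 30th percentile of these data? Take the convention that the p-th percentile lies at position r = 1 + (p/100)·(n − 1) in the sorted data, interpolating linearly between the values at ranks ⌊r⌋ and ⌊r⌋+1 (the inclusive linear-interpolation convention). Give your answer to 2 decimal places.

193.90

Sorted: 13, 14, 21, 32, 56, 70, 71, 87, 92, 97, 103, 131, 144, 156, 192, 209, 225, 253, 258, 271, 274, 294.
n = 22.
P30: r = 7.3; ranks 7–8 are 71, 87; interpolating gives 75.8.
P90: r = 19.9; ranks 19–20 are 258, 271; interpolating gives 269.7.
Difference: 269.7 − 75.8 = 193.9.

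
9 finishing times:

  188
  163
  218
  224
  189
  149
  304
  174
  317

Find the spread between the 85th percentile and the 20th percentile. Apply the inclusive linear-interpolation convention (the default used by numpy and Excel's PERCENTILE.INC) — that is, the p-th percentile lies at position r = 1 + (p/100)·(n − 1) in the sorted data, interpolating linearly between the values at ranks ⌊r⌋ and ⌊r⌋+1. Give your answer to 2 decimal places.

118.40

Sorted: 149, 163, 174, 188, 189, 218, 224, 304, 317.
n = 9.
P20: r = 2.6; ranks 2–3 are 163, 174; interpolating gives 169.6.
P85: r = 7.8; ranks 7–8 are 224, 304; interpolating gives 288.
Difference: 288 − 169.6 = 118.4.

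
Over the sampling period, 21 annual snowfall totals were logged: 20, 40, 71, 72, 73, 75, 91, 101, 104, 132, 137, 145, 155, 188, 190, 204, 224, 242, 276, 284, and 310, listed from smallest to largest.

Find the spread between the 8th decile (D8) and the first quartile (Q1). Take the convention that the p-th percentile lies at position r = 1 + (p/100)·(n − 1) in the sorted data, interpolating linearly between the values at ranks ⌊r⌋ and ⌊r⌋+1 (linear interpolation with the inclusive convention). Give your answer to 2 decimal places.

n = 21.
P25: r = 6 (integer) → 75.
P80: r = 17 (integer) → 224.
Difference: 224 − 75 = 149.

149.00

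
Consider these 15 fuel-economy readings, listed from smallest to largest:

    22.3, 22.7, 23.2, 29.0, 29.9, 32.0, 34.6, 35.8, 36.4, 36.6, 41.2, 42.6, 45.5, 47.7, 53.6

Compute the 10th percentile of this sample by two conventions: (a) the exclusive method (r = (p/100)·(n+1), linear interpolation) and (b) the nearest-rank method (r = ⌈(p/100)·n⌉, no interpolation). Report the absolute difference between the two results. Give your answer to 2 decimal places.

n = 15.
(a) r = 1.6; between ranks 1 (22.3) and 2 (22.7): 22.54.
(b) the nearest-rank method: rank 2 → 22.7.
|22.54 − 22.7| = 0.16.

0.16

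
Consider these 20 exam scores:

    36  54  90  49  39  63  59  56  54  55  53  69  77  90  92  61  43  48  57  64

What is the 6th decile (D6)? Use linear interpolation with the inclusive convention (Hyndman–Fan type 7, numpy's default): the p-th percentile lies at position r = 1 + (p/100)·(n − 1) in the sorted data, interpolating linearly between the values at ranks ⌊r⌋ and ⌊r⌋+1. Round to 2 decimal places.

Sorted: 36, 39, 43, 48, 49, 53, 54, 54, 55, 56, 57, 59, 61, 63, 64, 69, 77, 90, 90, 92.
n = 20.
r = 1 + (60/100)·(20 − 1) = 1 + 11.4 = 12.4.
Rank 12 is 59 and rank 13 is 61.
Interpolate: 59 + 0.4·(61 − 59) = 59 + 0.4·2 = 59.8.

59.80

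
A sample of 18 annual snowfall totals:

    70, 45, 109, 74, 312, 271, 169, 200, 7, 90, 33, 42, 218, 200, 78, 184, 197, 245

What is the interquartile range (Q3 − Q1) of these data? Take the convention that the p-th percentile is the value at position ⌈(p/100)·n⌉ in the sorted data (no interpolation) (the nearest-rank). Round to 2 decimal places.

Sorted: 7, 33, 42, 45, 70, 74, 78, 90, 109, 169, 184, 197, 200, 200, 218, 245, 271, 312.
n = 18.
P25: rank ⌈25/100·18⌉ = 5 → 70.
P75: rank ⌈75/100·18⌉ = 14 → 200.
Difference: 200 − 70 = 130.

130.00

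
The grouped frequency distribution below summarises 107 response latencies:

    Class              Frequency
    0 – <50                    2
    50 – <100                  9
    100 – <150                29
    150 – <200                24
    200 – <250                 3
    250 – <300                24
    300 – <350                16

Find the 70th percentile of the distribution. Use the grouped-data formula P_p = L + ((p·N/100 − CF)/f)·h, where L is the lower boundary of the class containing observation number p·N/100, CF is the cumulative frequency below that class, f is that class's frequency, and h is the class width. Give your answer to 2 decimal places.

266.46

N = 107; target position k = 70/100 · 107 = 74.9.
Cumulative frequencies: 2, 11, 40, 64, 67, 91, 107.
Observation 74.9 falls in the class 250 – <300.
L = 250, CF = 67, f = 24, h = 50.
P70 = 250 + ((74.9 − 67)/24)·50 = 250 + 16.4583 = 266.458.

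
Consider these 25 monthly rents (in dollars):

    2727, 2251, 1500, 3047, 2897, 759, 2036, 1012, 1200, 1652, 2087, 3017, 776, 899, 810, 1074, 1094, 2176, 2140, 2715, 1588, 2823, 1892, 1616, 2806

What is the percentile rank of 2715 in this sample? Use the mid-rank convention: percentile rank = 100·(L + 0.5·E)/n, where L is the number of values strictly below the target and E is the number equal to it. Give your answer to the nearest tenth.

74.0

Sorted: 759, 776, 810, 899, 1012, 1074, 1094, 1200, 1500, 1588, 1616, 1652, 1892, 2036, 2087, 2140, 2176, 2251, 2715, 2727, 2806, 2823, 2897, 3017, 3047.
Count below 2715: L = 18; count equal: E = 1; n = 25.
Percentile rank = 100·(18 + 0.5·1)/25 = 100·18.5/25 = 74.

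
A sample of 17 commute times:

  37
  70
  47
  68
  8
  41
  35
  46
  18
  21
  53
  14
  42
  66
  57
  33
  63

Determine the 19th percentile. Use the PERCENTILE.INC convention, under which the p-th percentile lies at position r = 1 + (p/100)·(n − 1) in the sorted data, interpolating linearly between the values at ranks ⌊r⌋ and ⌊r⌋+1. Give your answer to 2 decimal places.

Sorted: 8, 14, 18, 21, 33, 35, 37, 41, 42, 46, 47, 53, 57, 63, 66, 68, 70.
n = 17.
r = 1 + (19/100)·(17 − 1) = 1 + 3.04 = 4.04.
Rank 4 is 21 and rank 5 is 33.
Interpolate: 21 + 0.04·(33 − 21) = 21 + 0.04·12 = 21.48.

21.48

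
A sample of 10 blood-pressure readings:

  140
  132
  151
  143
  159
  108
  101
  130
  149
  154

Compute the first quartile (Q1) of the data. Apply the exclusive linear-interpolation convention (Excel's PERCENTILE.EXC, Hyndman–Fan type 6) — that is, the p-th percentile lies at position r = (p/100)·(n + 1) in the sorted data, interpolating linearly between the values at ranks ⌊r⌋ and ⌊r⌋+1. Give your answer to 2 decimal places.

Sorted: 101, 108, 130, 132, 140, 143, 149, 151, 154, 159.
n = 10.
r = (25/100)·(10 + 1) = 2.75.
Rank 2 is 108 and rank 3 is 130.
Interpolate: 108 + 0.75·(130 − 108) = 108 + 0.75·22 = 124.5.

124.50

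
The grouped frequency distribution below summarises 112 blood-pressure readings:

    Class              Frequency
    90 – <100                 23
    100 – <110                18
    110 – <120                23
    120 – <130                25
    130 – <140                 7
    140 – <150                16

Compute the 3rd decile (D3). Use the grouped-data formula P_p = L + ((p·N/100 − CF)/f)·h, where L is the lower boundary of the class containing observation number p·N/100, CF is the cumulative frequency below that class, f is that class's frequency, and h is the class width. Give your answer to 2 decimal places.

105.89

N = 112; target position k = 30/100 · 112 = 33.6.
Cumulative frequencies: 23, 41, 64, 89, 96, 112.
Observation 33.6 falls in the class 100 – <110.
L = 100, CF = 23, f = 18, h = 10.
P30 = 100 + ((33.6 − 23)/18)·10 = 100 + 5.88889 = 105.889.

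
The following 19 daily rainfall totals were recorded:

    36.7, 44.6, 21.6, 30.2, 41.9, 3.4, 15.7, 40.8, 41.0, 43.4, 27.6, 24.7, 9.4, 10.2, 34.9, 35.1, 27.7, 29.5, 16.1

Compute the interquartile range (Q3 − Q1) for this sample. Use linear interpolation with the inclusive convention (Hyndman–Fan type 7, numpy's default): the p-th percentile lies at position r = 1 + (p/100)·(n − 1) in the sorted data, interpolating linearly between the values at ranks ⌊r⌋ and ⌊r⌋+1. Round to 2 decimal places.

19.90

Sorted: 3.4, 9.4, 10.2, 15.7, 16.1, 21.6, 24.7, 27.6, 27.7, 29.5, 30.2, 34.9, 35.1, 36.7, 40.8, 41.0, 41.9, 43.4, 44.6.
n = 19.
P25: r = 5.5; ranks 5–6 are 16.1, 21.6; interpolating gives 18.85.
P75: r = 14.5; ranks 14–15 are 36.7, 40.8; interpolating gives 38.75.
Difference: 38.75 − 18.85 = 19.9.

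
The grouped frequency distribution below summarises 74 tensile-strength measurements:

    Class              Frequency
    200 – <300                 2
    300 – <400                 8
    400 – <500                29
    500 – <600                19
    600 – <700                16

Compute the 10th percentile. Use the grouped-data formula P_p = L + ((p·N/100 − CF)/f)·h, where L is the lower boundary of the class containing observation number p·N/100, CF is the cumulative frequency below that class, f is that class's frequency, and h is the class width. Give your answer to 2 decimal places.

N = 74; target position k = 10/100 · 74 = 7.4.
Cumulative frequencies: 2, 10, 39, 58, 74.
Observation 7.4 falls in the class 300 – <400.
L = 300, CF = 2, f = 8, h = 100.
P10 = 300 + ((7.4 − 2)/8)·100 = 300 + 67.5 = 367.5.

367.50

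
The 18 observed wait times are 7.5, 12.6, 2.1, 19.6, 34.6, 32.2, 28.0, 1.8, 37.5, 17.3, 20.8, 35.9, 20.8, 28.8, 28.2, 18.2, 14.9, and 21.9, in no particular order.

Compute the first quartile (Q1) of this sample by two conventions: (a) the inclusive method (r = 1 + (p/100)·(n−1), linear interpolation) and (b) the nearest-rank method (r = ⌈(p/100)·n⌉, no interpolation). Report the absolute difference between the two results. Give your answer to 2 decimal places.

0.60

Sorted: 1.8, 2.1, 7.5, 12.6, 14.9, 17.3, 18.2, 19.6, 20.8, 20.8, 21.9, 28.0, 28.2, 28.8, 32.2, 34.6, 35.9, 37.5.
n = 18.
(a) r = 5.25; between ranks 5 (14.9) and 6 (17.3): 15.5.
(b) the nearest-rank method: rank 5 → 14.9.
|15.5 − 14.9| = 0.6.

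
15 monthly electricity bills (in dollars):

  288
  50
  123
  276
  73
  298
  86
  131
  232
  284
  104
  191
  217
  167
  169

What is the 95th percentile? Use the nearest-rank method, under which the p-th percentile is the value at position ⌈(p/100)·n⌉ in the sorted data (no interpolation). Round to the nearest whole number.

Sorted: 50, 73, 86, 104, 123, 131, 167, 169, 191, 217, 232, 276, 284, 288, 298.
n = 15.
Position = ⌈95/100 · 15⌉ = ⌈14.25⌉ = 15.
The value at rank 15 is 298.

298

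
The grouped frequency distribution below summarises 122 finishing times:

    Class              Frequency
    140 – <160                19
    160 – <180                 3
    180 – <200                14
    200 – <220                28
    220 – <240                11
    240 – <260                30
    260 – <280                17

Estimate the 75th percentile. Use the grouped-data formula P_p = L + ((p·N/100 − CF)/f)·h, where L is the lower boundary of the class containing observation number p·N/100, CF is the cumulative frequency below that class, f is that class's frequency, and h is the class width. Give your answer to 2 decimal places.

251.00

N = 122; target position k = 75/100 · 122 = 91.5.
Cumulative frequencies: 19, 22, 36, 64, 75, 105, 122.
Observation 91.5 falls in the class 240 – <260.
L = 240, CF = 75, f = 30, h = 20.
P75 = 240 + ((91.5 − 75)/30)·20 = 240 + 11 = 251.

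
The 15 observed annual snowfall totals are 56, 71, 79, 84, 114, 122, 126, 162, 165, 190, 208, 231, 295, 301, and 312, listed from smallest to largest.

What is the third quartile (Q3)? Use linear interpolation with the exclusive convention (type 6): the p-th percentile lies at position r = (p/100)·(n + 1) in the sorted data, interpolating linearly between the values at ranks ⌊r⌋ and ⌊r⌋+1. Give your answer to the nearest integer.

231

n = 15.
r = (75/100)·(15 + 1) = 12.
r is an integer, so P75 is the value at rank 12: 231.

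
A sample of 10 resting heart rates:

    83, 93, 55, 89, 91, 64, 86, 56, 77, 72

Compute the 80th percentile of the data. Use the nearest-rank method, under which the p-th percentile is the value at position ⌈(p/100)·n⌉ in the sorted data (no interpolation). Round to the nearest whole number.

89

Sorted: 55, 56, 64, 72, 77, 83, 86, 89, 91, 93.
n = 10.
Position = ⌈80/100 · 10⌉ = ⌈8⌉ = 8.
The value at rank 8 is 89.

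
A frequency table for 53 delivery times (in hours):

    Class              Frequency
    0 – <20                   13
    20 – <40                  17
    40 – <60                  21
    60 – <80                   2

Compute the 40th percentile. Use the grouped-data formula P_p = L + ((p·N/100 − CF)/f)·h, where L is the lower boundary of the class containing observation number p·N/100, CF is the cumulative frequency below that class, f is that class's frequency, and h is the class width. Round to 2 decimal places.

N = 53; target position k = 40/100 · 53 = 21.2.
Cumulative frequencies: 13, 30, 51, 53.
Observation 21.2 falls in the class 20 – <40.
L = 20, CF = 13, f = 17, h = 20.
P40 = 20 + ((21.2 − 13)/17)·20 = 20 + 9.64706 = 29.6471.

29.65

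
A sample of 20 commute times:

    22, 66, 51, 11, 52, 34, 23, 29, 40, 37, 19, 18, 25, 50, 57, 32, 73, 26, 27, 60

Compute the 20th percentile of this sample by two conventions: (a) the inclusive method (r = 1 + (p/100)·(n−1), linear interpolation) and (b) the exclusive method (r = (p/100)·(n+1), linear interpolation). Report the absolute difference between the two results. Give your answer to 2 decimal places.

0.60

Sorted: 11, 18, 19, 22, 23, 25, 26, 27, 29, 32, 34, 37, 40, 50, 51, 52, 57, 60, 66, 73.
n = 20.
(a) r = 4.8; between ranks 4 (22) and 5 (23): 22.8.
(b) r = 4.2; between ranks 4 (22) and 5 (23): 22.2.
|22.8 − 22.2| = 0.6.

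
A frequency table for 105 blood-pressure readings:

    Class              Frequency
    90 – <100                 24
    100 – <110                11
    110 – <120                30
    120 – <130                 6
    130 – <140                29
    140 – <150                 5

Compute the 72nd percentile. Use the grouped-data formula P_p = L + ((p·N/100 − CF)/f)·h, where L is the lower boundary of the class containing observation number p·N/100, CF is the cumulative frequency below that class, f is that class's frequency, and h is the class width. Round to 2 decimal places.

N = 105; target position k = 72/100 · 105 = 75.6.
Cumulative frequencies: 24, 35, 65, 71, 100, 105.
Observation 75.6 falls in the class 130 – <140.
L = 130, CF = 71, f = 29, h = 10.
P72 = 130 + ((75.6 − 71)/29)·10 = 130 + 1.58621 = 131.586.

131.59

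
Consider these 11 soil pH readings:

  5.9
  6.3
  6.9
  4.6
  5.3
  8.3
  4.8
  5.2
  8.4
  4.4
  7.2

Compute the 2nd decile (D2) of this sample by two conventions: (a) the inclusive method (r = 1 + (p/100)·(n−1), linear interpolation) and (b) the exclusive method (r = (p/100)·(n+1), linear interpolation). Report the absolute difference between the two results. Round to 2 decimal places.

Sorted: 4.4, 4.6, 4.8, 5.2, 5.3, 5.9, 6.3, 6.9, 7.2, 8.3, 8.4.
n = 11.
(a) r = 3 → value at rank 3 = 4.8.
(b) r = 2.4; between ranks 2 (4.6) and 3 (4.8): 4.68.
|4.8 − 4.68| = 0.12.

0.12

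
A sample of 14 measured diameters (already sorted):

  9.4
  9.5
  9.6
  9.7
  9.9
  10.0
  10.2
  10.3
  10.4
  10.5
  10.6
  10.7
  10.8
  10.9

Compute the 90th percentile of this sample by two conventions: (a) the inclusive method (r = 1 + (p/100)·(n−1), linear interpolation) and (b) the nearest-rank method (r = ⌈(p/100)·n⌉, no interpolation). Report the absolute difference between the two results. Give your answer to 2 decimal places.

0.03

n = 14.
(a) r = 12.7; between ranks 12 (10.7) and 13 (10.8): 10.77.
(b) the nearest-rank method: rank 13 → 10.8.
|10.77 − 10.8| = 0.03.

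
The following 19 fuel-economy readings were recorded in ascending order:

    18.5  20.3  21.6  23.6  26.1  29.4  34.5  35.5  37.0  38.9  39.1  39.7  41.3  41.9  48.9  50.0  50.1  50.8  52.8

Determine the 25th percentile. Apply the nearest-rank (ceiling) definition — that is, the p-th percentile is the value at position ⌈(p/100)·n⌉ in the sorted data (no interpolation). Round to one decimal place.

26.1

n = 19.
Position = ⌈25/100 · 19⌉ = ⌈4.75⌉ = 5.
The value at rank 5 is 26.1.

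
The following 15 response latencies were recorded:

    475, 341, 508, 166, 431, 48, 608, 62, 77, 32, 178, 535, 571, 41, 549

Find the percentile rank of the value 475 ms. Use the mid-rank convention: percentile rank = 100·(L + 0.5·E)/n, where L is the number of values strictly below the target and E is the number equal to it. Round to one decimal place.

63.3

Sorted: 32, 41, 48, 62, 77, 166, 178, 341, 431, 475, 508, 535, 549, 571, 608.
Count below 475: L = 9; count equal: E = 1; n = 15.
Percentile rank = 100·(9 + 0.5·1)/15 = 100·9.5/15 = 63.33.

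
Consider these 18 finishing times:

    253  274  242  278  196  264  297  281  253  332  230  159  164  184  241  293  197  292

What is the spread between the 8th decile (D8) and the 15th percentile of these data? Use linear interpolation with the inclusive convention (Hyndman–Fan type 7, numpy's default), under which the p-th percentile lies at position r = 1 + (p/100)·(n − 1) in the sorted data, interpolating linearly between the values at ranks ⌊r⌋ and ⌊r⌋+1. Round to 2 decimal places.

97.00

Sorted: 159, 164, 184, 196, 197, 230, 241, 242, 253, 253, 264, 274, 278, 281, 292, 293, 297, 332.
n = 18.
P15: r = 3.55; ranks 3–4 are 184, 196; interpolating gives 190.6.
P80: r = 14.6; ranks 14–15 are 281, 292; interpolating gives 287.6.
Difference: 287.6 − 190.6 = 97.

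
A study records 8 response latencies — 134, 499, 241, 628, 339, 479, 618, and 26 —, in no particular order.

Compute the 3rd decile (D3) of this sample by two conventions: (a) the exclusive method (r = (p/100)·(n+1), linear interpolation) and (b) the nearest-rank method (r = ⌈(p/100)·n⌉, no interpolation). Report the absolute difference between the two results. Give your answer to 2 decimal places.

32.10

Sorted: 26, 134, 241, 339, 479, 499, 618, 628.
n = 8.
(a) r = 2.7; between ranks 2 (134) and 3 (241): 208.9.
(b) the nearest-rank method: rank 3 → 241.
|208.9 − 241| = 32.1.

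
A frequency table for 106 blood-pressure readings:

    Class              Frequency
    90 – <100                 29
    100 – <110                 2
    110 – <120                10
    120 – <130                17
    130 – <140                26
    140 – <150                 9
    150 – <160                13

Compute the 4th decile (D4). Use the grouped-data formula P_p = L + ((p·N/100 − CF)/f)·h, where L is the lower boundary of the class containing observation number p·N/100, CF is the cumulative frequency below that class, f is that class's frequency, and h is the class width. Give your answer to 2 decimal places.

120.82

N = 106; target position k = 40/100 · 106 = 42.4.
Cumulative frequencies: 29, 31, 41, 58, 84, 93, 106.
Observation 42.4 falls in the class 120 – <130.
L = 120, CF = 41, f = 17, h = 10.
P40 = 120 + ((42.4 − 41)/17)·10 = 120 + 0.823529 = 120.824.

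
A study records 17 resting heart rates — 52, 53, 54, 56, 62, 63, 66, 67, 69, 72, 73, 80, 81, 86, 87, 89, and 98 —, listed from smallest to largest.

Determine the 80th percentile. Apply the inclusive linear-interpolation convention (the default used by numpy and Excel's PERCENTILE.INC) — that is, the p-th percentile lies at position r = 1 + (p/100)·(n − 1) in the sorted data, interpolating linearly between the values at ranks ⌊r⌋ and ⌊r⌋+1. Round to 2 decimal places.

85.00

n = 17.
r = 1 + (80/100)·(17 − 1) = 1 + 12.8 = 13.8.
Rank 13 is 81 and rank 14 is 86.
Interpolate: 81 + 0.8·(86 − 81) = 81 + 0.8·5 = 85.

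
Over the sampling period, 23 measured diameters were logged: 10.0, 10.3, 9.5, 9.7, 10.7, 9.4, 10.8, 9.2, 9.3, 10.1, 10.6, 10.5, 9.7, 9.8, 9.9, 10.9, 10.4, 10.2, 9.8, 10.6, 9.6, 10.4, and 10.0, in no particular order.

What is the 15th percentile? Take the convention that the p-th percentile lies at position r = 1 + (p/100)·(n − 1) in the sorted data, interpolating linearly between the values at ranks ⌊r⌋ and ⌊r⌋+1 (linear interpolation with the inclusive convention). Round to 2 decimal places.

9.53

Sorted: 9.2, 9.3, 9.4, 9.5, 9.6, 9.7, 9.7, 9.8, 9.8, 9.9, 10.0, 10.0, 10.1, 10.2, 10.3, 10.4, 10.4, 10.5, 10.6, 10.6, 10.7, 10.8, 10.9.
n = 23.
r = 1 + (15/100)·(23 − 1) = 1 + 3.3 = 4.3.
Rank 4 is 9.5 and rank 5 is 9.6.
Interpolate: 9.5 + 0.3·(9.6 − 9.5) = 9.5 + 0.3·0.1 = 9.53.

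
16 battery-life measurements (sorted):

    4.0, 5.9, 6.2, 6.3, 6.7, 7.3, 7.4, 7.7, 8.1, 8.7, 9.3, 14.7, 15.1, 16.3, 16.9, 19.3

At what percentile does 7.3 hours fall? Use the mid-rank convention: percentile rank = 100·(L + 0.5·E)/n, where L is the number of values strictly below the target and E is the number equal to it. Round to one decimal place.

Count below 7.3: L = 5; count equal: E = 1; n = 16.
Percentile rank = 100·(5 + 0.5·1)/16 = 100·5.5/16 = 34.38.

34.4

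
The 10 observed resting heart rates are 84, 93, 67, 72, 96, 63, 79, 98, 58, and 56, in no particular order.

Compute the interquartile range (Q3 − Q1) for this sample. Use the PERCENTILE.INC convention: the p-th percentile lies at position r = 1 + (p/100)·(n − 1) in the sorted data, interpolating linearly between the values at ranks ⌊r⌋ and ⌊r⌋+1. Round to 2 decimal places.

Sorted: 56, 58, 63, 67, 72, 79, 84, 93, 96, 98.
n = 10.
P25: r = 3.25; ranks 3–4 are 63, 67; interpolating gives 64.
P75: r = 7.75; ranks 7–8 are 84, 93; interpolating gives 90.75.
Difference: 90.75 − 64 = 26.75.

26.75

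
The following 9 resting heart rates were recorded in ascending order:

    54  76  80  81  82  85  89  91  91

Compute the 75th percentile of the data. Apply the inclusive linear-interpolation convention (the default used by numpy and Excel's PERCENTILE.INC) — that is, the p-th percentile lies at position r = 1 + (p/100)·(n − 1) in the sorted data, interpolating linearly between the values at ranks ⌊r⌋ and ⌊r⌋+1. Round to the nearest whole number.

89

n = 9.
r = 1 + (75/100)·(9 − 1) = 1 + 6 = 7.
r is an integer, so P75 is the value at rank 7: 89.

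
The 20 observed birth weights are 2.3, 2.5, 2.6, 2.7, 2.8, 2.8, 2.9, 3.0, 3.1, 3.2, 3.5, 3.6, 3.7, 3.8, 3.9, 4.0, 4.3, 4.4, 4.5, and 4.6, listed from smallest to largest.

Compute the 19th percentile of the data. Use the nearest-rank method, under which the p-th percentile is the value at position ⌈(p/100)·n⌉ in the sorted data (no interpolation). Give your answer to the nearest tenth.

n = 20.
Position = ⌈19/100 · 20⌉ = ⌈3.8⌉ = 4.
The value at rank 4 is 2.7.

2.7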